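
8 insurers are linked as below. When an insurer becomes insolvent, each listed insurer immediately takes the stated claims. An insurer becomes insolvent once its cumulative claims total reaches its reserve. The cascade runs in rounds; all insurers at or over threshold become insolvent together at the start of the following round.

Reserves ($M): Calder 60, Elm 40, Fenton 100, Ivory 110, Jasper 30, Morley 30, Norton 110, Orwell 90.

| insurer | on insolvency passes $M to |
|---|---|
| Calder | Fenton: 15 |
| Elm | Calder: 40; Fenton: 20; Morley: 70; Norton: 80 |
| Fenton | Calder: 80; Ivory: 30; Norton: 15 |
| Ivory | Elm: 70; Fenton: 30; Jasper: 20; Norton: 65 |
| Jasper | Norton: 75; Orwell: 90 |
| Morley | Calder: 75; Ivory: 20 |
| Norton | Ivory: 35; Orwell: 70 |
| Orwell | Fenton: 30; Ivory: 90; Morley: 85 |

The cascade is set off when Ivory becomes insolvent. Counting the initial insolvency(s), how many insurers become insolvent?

5

Round 1 — Ivory becomes insolvent (initial).
  Elm: +70 → 70 ≥ 40
  Fenton: +30 → 30 < 100
  Jasper: +20 → 20 < 30
  Norton: +65 → 65 < 110
Round 2 — Elm becomes insolvent.
  Calder: +40 → 40 < 60
  Fenton: +20 → 50 < 100
  Morley: +70 → 70 ≥ 30
  Norton: +80 → 145 ≥ 110
Round 3 — Morley, Norton become insolvent.
  Calder: +75 → 115 ≥ 60
  Orwell: +70 → 70 < 90
Round 4 — Calder becomes insolvent.
  Fenton: +15 → 65 < 100
No further insolvencies.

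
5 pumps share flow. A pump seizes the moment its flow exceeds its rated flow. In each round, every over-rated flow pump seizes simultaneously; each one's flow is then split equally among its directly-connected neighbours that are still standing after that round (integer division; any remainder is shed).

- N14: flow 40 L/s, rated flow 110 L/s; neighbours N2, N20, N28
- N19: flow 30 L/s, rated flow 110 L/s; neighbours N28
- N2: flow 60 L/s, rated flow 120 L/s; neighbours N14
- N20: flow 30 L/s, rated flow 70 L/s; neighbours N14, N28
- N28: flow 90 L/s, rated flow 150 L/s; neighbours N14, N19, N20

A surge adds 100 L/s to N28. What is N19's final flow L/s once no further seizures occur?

Round 1 — N28 at 190 > 150. N28 seizes.
  N28 sheds 190 L/s to N14, N19, N20: 63 each (1 lost).
    N14: 40+63 = 103 ≤ 110
    N19: 30+63 = 93 ≤ 110
    N20: 30+63 = 93 > 70
Round 2 — N20 seizes.
  N20 sheds 93 L/s to N14: 93 each.
    N14: 103+93 = 196 > 110
Round 3 — N14 seizes.
  N14 sheds 196 L/s to N2: 196 each.
    N2: 60+196 = 256 > 120
Round 4 — N2 seizes.
  N2 sheds 256 L/s: no online neighbours, lost.
No further seizures.

93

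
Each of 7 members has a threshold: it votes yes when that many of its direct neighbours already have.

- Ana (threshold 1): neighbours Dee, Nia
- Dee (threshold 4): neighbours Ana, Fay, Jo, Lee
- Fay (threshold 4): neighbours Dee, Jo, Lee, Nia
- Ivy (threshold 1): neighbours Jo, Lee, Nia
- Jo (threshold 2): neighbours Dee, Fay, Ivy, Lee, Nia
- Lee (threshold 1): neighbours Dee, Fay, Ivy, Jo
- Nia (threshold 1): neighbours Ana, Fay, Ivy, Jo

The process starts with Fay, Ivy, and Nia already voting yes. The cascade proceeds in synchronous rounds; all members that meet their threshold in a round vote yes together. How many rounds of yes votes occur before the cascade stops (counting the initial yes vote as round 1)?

3

Round 1 — Fay, Ivy, Nia vote yes (initial).
Round 2 — checking thresholds:
  Ana: 1 of 2 neighbours ≥ 1, votes yes.
  Dee: 1 of 4 neighbours < 4, holds.
  Jo: 3 of 5 neighbours ≥ 2, votes yes.
  Lee: 2 of 4 neighbours ≥ 1, votes yes.
Round 3 — checking thresholds:
  Dee: 4 of 4 neighbours ≥ 4, votes yes.
Round 4 — no new yes votes; cascade stops.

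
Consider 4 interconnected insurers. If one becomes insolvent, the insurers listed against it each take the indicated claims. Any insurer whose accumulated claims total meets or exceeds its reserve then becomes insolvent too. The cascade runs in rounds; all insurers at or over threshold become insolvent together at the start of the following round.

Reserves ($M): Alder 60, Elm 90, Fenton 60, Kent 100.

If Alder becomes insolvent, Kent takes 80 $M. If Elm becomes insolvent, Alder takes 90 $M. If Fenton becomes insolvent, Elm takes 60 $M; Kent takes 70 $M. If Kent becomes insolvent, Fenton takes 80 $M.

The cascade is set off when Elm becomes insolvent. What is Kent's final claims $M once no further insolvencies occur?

Round 1 — Elm becomes insolvent (initial).
  Alder: +90 → 90 ≥ 60
Round 2 — Alder becomes insolvent.
  Kent: +80 → 80 < 100
No further insolvencies.

80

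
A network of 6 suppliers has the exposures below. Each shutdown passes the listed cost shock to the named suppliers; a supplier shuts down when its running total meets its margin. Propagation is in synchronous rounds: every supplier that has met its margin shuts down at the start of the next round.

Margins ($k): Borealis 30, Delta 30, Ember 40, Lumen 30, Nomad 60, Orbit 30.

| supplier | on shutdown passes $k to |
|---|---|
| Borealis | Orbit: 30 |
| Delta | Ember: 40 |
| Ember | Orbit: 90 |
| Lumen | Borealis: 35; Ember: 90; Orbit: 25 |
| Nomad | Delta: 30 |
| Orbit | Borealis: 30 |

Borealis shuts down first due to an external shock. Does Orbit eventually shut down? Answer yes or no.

Round 1 — Borealis shuts down (initial).
  Orbit: +30 → 30 ≥ 30
Round 2 — Orbit shuts down.
No further shutdowns.

yes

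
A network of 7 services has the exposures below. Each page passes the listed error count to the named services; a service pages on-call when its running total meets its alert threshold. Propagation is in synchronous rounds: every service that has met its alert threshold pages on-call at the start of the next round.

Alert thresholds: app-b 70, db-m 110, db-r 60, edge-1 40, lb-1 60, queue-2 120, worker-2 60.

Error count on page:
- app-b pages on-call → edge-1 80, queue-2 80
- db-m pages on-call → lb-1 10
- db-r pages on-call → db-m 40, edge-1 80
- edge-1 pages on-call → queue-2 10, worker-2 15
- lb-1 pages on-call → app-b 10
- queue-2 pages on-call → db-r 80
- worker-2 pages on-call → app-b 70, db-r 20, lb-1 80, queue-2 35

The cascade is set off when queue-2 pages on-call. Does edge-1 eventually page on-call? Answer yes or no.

yes

Round 1 — queue-2 pages on-call (initial).
  db-r: +80 → 80 ≥ 60
Round 2 — db-r pages on-call.
  db-m: +40 → 40 < 110
  edge-1: +80 → 80 ≥ 40
Round 3 — edge-1 pages on-call.
  worker-2: +15 → 15 < 60
No further pages.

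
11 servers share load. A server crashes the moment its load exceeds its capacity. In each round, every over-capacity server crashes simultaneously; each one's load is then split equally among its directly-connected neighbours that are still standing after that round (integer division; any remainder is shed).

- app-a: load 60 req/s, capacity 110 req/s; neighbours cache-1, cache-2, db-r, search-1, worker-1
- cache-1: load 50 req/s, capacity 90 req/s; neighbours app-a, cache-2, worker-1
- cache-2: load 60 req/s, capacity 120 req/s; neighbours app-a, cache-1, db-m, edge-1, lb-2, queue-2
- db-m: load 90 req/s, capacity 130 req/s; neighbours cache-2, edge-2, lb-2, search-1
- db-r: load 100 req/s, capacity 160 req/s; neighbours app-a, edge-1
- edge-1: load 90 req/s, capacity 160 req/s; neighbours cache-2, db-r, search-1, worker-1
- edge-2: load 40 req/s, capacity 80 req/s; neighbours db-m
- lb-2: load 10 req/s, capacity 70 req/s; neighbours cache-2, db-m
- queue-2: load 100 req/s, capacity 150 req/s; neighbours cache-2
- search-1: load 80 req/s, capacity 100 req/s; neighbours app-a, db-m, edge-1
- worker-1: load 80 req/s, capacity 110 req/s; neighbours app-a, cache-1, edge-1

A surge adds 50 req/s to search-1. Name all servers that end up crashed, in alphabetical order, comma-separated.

Round 1 — search-1 at 130 > 100. search-1 crashes.
  search-1 sheds 130 req/s to app-a, db-m, edge-1: 43 each (1 lost).
    app-a: 60+43 = 103 ≤ 110
    db-m: 90+43 = 133 > 130
    edge-1: 90+43 = 133 ≤ 160
Round 2 — db-m crashes.
  db-m sheds 133 req/s to cache-2, edge-2, lb-2: 44 each (1 lost).
    cache-2: 60+44 = 104 ≤ 120
    edge-2: 40+44 = 84 > 80
    lb-2: 10+44 = 54 ≤ 70
Round 3 — edge-2 crashes.
  edge-2 sheds 84 req/s: no online neighbours, lost.
No further crashes.

db-m, edge-2, search-1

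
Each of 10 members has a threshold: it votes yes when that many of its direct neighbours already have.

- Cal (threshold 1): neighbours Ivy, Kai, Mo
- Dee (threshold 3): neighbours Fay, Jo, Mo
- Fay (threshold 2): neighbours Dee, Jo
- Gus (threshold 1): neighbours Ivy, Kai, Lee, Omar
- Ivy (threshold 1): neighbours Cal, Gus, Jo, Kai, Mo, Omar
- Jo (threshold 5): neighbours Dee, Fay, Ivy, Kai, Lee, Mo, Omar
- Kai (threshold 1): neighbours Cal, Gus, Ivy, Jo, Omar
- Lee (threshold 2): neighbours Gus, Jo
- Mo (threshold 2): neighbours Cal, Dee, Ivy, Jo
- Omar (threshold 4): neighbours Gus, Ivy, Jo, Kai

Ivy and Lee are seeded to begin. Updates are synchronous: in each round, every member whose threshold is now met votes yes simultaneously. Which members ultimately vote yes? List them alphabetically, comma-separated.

Cal, Gus, Ivy, Kai, Lee, Mo

Round 1 — Ivy, Lee vote yes (initial).
Round 2 — checking thresholds:
  Cal: 1 of 3 neighbours ≥ 1, votes yes.
  Gus: 2 of 4 neighbours ≥ 1, votes yes.
  Jo: 2 of 7 neighbours < 5, holds.
  Kai: 1 of 5 neighbours ≥ 1, votes yes.
  Mo: 1 of 4 neighbours < 2, holds.
  Omar: 1 of 4 neighbours < 4, holds.
Round 3 — checking thresholds:
  Jo: 3 of 7 neighbours < 5, holds.
  Mo: 2 of 4 neighbours ≥ 2, votes yes.
  Omar: 3 of 4 neighbours < 4, holds.
Round 4 — no new yes votes; cascade stops.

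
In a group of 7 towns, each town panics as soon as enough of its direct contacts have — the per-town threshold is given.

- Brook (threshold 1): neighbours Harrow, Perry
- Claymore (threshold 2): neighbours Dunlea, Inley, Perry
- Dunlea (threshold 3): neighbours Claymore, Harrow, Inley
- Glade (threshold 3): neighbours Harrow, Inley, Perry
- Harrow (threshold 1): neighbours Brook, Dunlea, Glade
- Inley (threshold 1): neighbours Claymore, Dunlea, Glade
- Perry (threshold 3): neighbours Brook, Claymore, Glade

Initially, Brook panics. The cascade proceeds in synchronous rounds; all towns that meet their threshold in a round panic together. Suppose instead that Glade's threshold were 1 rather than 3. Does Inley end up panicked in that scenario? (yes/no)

With Glade's threshold at 1:
Round 1 — Brook panics (initial).
Round 2 — checking thresholds:
  Harrow: 1 of 3 neighbours ≥ 1, panics.
  Perry: 1 of 3 neighbours < 3, below threshold.
Round 3 — checking thresholds:
  Dunlea: 1 of 3 neighbours < 3, below threshold.
  Glade: 1 of 3 neighbours ≥ 1, panics.
  Perry: 1 of 3 neighbours < 3, below threshold.
Round 4 — checking thresholds:
  Dunlea: 1 of 3 neighbours < 3, below threshold.
  Inley: 1 of 3 neighbours ≥ 1, panics.
  Perry: 2 of 3 neighbours < 3, below threshold.
Round 5 — no new panics; cascade stops.

yes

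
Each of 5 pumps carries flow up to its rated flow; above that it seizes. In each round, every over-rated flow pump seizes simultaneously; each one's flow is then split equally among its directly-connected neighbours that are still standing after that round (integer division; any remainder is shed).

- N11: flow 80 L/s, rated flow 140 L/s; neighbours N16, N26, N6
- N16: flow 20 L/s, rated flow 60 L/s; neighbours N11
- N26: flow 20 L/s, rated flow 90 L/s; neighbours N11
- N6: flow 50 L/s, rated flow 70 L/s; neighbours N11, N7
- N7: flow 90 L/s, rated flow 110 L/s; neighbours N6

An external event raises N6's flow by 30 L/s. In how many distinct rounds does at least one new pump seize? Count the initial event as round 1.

2

Round 1 — N6 at 80 > 70. N6 seizes.
  N6 sheds 80 L/s to N11, N7: 40 each.
    N11: 80+40 = 120 ≤ 140
    N7: 90+40 = 130 > 110
Round 2 — N7 seizes.
  N7 sheds 130 L/s: no online neighbours, lost.
No further seizures.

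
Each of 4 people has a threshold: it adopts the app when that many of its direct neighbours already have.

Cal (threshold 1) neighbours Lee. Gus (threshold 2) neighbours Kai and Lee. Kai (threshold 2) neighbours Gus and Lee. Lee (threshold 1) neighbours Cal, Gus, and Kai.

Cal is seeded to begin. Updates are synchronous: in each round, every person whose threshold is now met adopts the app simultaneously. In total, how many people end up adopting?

2

Round 1 — Cal adopts the app (initial).
Round 2 — checking thresholds:
  Lee: 1 of 3 neighbours ≥ 1, adopts the app.
Round 3 — no new adoptions; cascade stops.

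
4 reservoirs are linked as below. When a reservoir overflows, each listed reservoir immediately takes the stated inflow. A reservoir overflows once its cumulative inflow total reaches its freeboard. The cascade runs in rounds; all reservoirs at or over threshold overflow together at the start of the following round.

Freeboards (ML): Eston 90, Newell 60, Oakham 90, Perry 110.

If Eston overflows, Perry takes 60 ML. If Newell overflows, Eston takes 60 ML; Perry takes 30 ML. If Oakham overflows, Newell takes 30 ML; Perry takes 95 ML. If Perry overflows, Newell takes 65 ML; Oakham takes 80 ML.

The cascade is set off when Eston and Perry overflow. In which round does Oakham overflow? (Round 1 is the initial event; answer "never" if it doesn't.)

Round 1 — Eston, Perry overflow (initial).
  Newell: +65 → 65 ≥ 60
  Oakham: +80 → 80 < 90
Round 2 — Newell overflows.
No further overflows.

never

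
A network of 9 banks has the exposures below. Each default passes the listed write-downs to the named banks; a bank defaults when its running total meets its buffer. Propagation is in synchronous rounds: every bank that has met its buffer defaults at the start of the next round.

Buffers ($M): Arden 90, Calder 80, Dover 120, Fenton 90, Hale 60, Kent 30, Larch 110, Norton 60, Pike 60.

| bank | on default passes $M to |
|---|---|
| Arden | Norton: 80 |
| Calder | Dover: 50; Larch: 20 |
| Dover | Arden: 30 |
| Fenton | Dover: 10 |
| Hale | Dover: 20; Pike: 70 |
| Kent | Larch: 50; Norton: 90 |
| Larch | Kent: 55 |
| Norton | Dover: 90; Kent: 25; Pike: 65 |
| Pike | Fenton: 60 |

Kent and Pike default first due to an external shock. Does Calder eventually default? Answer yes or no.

Round 1 — Kent, Pike default (initial).
  Fenton: +60 → 60 < 90
  Larch: +50 → 50 < 110
  Norton: +90 → 90 ≥ 60
Round 2 — Norton defaults.
  Dover: +90 → 90 < 120
No further defaults.

no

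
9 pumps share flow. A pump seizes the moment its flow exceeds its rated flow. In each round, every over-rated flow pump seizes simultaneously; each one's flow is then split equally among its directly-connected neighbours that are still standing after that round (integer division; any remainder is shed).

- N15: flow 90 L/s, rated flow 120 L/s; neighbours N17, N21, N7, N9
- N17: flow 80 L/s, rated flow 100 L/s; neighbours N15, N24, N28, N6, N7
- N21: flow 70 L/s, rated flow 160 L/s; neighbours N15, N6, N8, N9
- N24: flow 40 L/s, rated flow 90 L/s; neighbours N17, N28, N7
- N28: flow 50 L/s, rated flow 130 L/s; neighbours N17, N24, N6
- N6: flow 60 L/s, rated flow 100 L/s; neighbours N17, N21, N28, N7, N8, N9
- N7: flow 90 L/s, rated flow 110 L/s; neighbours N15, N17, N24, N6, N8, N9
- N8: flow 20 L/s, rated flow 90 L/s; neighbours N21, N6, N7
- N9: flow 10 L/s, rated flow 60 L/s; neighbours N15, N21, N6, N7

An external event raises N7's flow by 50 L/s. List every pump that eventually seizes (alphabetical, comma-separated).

Round 1 — N7 at 140 > 110. N7 seizes.
  N7 sheds 140 L/s to N15, N17, N24, N6, N8, N9: 23 each (2 lost).
    N15: 90+23 = 113 ≤ 120
    N17: 80+23 = 103 > 100
    N24: 40+23 = 63 ≤ 90
    N6: 60+23 = 83 ≤ 100
    N8: 20+23 = 43 ≤ 90
    N9: 10+23 = 33 ≤ 60
Round 2 — N17 seizes.
  N17 sheds 103 L/s to N15, N24, N28, N6: 25 each (3 lost).
    N15: 113+25 = 138 > 120
    N24: 63+25 = 88 ≤ 90
    N28: 50+25 = 75 ≤ 130
    N6: 83+25 = 108 > 100
Round 3 — N15, N6 seize.
  N15 sheds 138 L/s to N21, N9: 69 each.
    N21: 70+69 = 139 ≤ 160
    N9: 33+69 = 102 > 60
  N6 sheds 108 L/s to N21, N28, N8, N9: 27 each.
    N21: 139+27 = 166 > 160
    N28: 75+27 = 102 ≤ 130
    N8: 43+27 = 70 ≤ 90
    N9: 102+27 = 129 > 60
Round 4 — N21, N9 seize.
  N21 sheds 166 L/s to N8: 166 each.
    N8: 70+166 = 236 > 90
  N9 sheds 129 L/s: no online neighbours, lost.
Round 5 — N8 seizes.
  N8 sheds 236 L/s: no online neighbours, lost.
No further seizures.

N15, N17, N21, N6, N7, N8, N9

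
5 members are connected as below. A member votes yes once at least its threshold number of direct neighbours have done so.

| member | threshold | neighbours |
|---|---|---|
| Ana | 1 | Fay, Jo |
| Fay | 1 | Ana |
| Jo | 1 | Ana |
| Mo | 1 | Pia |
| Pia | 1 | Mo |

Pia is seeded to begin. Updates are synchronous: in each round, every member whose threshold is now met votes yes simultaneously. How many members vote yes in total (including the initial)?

2

Round 1 — Pia votes yes (initial).
Round 2 — checking thresholds:
  Mo: 1 of 1 neighbours ≥ 1, votes yes.
Round 3 — no new yes votes; cascade stops.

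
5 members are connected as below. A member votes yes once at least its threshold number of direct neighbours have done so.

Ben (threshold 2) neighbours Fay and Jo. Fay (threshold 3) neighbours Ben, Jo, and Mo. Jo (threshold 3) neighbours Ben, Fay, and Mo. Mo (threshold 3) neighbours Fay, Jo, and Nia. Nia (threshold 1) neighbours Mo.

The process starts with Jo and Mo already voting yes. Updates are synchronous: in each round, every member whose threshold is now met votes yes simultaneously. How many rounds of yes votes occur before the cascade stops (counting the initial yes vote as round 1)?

Round 1 — Jo, Mo vote yes (initial).
Round 2 — checking thresholds:
  Ben: 1 of 2 neighbours < 2, holds.
  Fay: 2 of 3 neighbours < 3, holds.
  Nia: 1 of 1 neighbours ≥ 1, votes yes.
Round 3 — no new yes votes; cascade stops.

2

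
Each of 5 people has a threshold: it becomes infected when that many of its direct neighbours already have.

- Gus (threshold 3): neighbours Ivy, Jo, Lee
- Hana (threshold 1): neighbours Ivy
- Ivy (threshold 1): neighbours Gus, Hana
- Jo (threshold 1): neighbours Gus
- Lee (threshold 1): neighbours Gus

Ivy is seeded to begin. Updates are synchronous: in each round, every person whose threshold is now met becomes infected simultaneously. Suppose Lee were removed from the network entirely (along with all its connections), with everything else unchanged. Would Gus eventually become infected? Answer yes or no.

no

With Lee removed:
Round 1 — Ivy becomes infected (initial).
Round 2 — checking thresholds:
  Gus: 1 of 2 neighbours < 3, below threshold.
  Hana: 1 of 1 neighbours ≥ 1, becomes infected.
Round 3 — no new infections; cascade stops.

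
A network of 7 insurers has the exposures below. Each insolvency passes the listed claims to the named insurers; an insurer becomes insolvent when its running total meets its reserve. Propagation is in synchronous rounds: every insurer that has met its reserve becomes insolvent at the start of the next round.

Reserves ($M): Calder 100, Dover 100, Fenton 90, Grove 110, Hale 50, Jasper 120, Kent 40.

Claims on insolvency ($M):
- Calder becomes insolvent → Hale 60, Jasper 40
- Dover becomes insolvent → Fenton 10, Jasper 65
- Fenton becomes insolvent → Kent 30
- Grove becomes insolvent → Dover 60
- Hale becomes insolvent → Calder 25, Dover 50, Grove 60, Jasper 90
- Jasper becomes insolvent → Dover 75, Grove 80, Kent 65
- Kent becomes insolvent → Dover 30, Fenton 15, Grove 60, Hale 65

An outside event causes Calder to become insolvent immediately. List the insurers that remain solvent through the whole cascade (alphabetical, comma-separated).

Fenton

Round 1 — Calder becomes insolvent (initial).
  Hale: +60 → 60 ≥ 50
  Jasper: +40 → 40 < 120
Round 2 — Hale becomes insolvent.
  Dover: +50 → 50 < 100
  Grove: +60 → 60 < 110
  Jasper: +90 → 130 ≥ 120
Round 3 — Jasper becomes insolvent.
  Dover: +75 → 125 ≥ 100
  Grove: +80 → 140 ≥ 110
  Kent: +65 → 65 ≥ 40
Round 4 — Dover, Grove, Kent become insolvent.
  Fenton: +10+15 → 25 < 90
No further insolvencies.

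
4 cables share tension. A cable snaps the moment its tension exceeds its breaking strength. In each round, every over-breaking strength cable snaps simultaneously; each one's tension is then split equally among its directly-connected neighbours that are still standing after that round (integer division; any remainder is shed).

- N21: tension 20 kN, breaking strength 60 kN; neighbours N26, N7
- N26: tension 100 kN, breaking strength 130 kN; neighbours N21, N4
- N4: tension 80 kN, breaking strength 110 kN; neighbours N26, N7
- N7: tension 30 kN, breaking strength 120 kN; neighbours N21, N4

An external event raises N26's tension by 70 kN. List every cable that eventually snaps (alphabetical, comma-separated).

Round 1 — N26 at 170 > 130. N26 snaps.
  N26 sheds 170 kN to N21, N4: 85 each.
    N21: 20+85 = 105 > 60
    N4: 80+85 = 165 > 110
Round 2 — N21, N4 snap.
  N21 sheds 105 kN to N7: 105 each.
    N7: 30+105 = 135 > 120
  N4 sheds 165 kN to N7: 165 each.
    N7: 135+165 = 300 > 120
Round 3 — N7 snaps.
  N7 sheds 300 kN: no online neighbours, lost.
No further breaks.

N21, N26, N4, N7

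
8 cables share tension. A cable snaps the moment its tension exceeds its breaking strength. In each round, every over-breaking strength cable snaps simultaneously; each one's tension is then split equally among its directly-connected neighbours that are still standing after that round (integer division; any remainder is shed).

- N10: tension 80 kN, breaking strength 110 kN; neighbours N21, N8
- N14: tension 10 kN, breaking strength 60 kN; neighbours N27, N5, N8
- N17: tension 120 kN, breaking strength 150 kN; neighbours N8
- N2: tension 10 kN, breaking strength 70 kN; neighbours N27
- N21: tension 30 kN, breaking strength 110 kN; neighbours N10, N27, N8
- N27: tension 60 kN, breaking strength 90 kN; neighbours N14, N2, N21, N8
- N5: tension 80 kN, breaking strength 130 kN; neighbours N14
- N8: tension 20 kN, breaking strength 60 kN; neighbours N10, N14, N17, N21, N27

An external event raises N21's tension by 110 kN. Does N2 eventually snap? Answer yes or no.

Round 1 — N21 at 140 > 110. N21 snaps.
  N21 sheds 140 kN to N10, N27, N8: 46 each (2 lost).
    N10: 80+46 = 126 > 110
    N27: 60+46 = 106 > 90
    N8: 20+46 = 66 > 60
Round 2 — N10, N27, N8 snap.
  N10 sheds 126 kN: no online neighbours, lost.
  N27 sheds 106 kN to N14, N2: 53 each.
    N14: 10+53 = 63 > 60
    N2: 10+53 = 63 ≤ 70
  N8 sheds 66 kN to N14, N17: 33 each.
    N14: 63+33 = 96 > 60
    N17: 120+33 = 153 > 150
Round 3 — N14, N17 snap.
  N14 sheds 96 kN to N5: 96 each.
    N5: 80+96 = 176 > 130
  N17 sheds 153 kN: no online neighbours, lost.
Round 4 — N5 snaps.
  N5 sheds 176 kN: no online neighbours, lost.
No further breaks.

no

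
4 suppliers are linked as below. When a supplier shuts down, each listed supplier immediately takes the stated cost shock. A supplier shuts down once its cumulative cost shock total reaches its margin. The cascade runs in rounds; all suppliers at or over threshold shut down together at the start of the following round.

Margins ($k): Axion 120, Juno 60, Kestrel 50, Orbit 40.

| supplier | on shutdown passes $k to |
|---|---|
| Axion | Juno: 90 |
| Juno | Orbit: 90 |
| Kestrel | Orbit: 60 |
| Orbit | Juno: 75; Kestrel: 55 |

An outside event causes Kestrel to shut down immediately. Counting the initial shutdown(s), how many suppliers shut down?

Round 1 — Kestrel shuts down (initial).
  Orbit: +60 → 60 ≥ 40
Round 2 — Orbit shuts down.
  Juno: +75 → 75 ≥ 60
Round 3 — Juno shuts down.
No further shutdowns.

3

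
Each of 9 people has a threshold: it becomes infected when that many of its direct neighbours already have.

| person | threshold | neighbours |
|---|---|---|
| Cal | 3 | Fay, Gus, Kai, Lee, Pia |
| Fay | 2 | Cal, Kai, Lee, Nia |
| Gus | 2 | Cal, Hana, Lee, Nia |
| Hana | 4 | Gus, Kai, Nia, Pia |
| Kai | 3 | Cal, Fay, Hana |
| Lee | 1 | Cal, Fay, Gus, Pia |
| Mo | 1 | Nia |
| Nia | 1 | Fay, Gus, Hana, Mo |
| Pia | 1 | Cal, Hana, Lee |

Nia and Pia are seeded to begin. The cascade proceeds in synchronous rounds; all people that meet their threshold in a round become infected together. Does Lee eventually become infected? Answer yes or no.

yes

Round 1 — Nia, Pia become infected (initial).
Round 2 — checking thresholds:
  Cal: 1 of 5 neighbours < 3, below threshold.
  Fay: 1 of 4 neighbours < 2, below threshold.
  Gus: 1 of 4 neighbours < 2, below threshold.
  Hana: 2 of 4 neighbours < 4, below threshold.
  Lee: 1 of 4 neighbours ≥ 1, becomes infected.
  Mo: 1 of 1 neighbours ≥ 1, becomes infected.
Round 3 — checking thresholds:
  Cal: 2 of 5 neighbours < 3, below threshold.
  Fay: 2 of 4 neighbours ≥ 2, becomes infected.
  Gus: 2 of 4 neighbours ≥ 2, becomes infected.
  Hana: 2 of 4 neighbours < 4, below threshold.
Round 4 — checking thresholds:
  Cal: 4 of 5 neighbours ≥ 3, becomes infected.
  Hana: 3 of 4 neighbours < 4, below threshold.
  Kai: 1 of 3 neighbours < 3, below threshold.
Round 5 — no new infections; cascade stops.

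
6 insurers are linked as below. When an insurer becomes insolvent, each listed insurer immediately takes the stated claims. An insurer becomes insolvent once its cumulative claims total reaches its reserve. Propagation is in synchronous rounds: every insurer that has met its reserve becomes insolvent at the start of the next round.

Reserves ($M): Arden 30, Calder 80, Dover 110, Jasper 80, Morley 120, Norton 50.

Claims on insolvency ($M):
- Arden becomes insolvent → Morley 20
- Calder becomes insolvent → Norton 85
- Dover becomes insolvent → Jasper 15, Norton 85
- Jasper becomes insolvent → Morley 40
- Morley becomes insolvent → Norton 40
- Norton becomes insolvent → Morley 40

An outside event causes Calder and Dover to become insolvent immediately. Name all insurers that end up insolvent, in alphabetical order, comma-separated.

Round 1 — Calder, Dover become insolvent (initial).
  Jasper: +15 → 15 < 80
  Norton: +85+85 → 170 ≥ 50
Round 2 — Norton becomes insolvent.
  Morley: +40 → 40 < 120
No further insolvencies.

Calder, Dover, Norton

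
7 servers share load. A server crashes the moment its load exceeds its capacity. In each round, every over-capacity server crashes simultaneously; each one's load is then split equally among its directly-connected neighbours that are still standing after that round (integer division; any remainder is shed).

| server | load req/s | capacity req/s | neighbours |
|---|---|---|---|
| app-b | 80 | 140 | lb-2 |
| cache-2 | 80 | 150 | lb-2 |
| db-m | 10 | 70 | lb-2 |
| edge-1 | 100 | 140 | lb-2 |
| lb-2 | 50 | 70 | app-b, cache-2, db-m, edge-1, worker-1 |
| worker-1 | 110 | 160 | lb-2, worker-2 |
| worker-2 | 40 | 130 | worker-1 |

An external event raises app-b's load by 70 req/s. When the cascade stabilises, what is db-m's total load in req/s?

Round 1 — app-b at 150 > 140. app-b crashes.
  app-b sheds 150 req/s to lb-2: 150 each.
    lb-2: 50+150 = 200 > 70
Round 2 — lb-2 crashes.
  lb-2 sheds 200 req/s to cache-2, db-m, edge-1, worker-1: 50 each.
    cache-2: 80+50 = 130 ≤ 150
    db-m: 10+50 = 60 ≤ 70
    edge-1: 100+50 = 150 > 140
    worker-1: 110+50 = 160 ≤ 160
Round 3 — edge-1 crashes.
  edge-1 sheds 150 req/s: no online neighbours, lost.
No further crashes.

60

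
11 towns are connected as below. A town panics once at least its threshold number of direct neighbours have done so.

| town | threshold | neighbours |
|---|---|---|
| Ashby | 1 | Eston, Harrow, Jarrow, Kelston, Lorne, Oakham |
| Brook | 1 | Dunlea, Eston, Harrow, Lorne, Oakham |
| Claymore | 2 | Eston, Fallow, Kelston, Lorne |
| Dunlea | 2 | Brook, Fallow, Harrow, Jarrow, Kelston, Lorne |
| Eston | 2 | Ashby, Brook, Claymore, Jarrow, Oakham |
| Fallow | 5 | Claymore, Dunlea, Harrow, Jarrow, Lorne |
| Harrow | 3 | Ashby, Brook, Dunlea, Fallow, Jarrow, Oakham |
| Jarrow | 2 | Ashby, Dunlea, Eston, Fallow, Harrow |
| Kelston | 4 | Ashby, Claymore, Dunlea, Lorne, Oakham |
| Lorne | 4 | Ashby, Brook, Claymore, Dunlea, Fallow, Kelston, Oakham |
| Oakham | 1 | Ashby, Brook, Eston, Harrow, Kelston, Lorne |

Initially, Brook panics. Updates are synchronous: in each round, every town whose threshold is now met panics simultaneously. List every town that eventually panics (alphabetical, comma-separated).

Round 1 — Brook panics (initial).
Round 2 — checking thresholds:
  Dunlea: 1 of 6 neighbours < 2, not yet.
  Eston: 1 of 5 neighbours < 2, not yet.
  Harrow: 1 of 6 neighbours < 3, not yet.
  Lorne: 1 of 7 neighbours < 4, not yet.
  Oakham: 1 of 6 neighbours ≥ 1, panics.
Round 3 — checking thresholds:
  Ashby: 1 of 6 neighbours ≥ 1, panics.
  Dunlea: 1 of 6 neighbours < 2, not yet.
  Eston: 2 of 5 neighbours ≥ 2, panics.
  Harrow: 2 of 6 neighbours < 3, not yet.
  Kelston: 1 of 5 neighbours < 4, not yet.
  Lorne: 2 of 7 neighbours < 4, not yet.
Round 4 — checking thresholds:
  Claymore: 1 of 4 neighbours < 2, not yet.
  Dunlea: 1 of 6 neighbours < 2, not yet.
  Harrow: 3 of 6 neighbours ≥ 3, panics.
  Jarrow: 2 of 5 neighbours ≥ 2, panics.
  Kelston: 2 of 5 neighbours < 4, not yet.
  Lorne: 3 of 7 neighbours < 4, not yet.
Round 5 — checking thresholds:
  Claymore: 1 of 4 neighbours < 2, not yet.
  Dunlea: 3 of 6 neighbours ≥ 2, panics.
  Fallow: 2 of 5 neighbours < 5, not yet.
  Kelston: 2 of 5 neighbours < 4, not yet.
  Lorne: 3 of 7 neighbours < 4, not yet.
Round 6 — checking thresholds:
  Claymore: 1 of 4 neighbours < 2, not yet.
  Fallow: 3 of 5 neighbours < 5, not yet.
  Kelston: 3 of 5 neighbours < 4, not yet.
  Lorne: 4 of 7 neighbours ≥ 4, panics.
Round 7 — checking thresholds:
  Claymore: 2 of 4 neighbours ≥ 2, panics.
  Fallow: 4 of 5 neighbours < 5, not yet.
  Kelston: 4 of 5 neighbours ≥ 4, panics.
Round 8 — checking thresholds:
  Fallow: 5 of 5 neighbours ≥ 5, panics.
Round 9 — no new panics; cascade stops.

Ashby, Brook, Claymore, Dunlea, Eston, Fallow, Harrow, Jarrow, Kelston, Lorne, Oakham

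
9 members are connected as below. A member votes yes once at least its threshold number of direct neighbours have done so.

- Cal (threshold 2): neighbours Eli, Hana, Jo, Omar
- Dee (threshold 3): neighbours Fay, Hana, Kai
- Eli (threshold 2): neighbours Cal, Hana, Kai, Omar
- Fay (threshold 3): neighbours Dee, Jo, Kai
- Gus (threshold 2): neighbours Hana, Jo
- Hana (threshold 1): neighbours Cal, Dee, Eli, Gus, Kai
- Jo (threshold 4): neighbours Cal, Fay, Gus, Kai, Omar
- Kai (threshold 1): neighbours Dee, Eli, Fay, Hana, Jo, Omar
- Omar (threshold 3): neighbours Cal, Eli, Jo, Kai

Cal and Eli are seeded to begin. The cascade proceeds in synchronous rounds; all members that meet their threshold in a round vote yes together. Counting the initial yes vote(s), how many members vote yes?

Round 1 — Cal, Eli vote yes (initial).
Round 2 — checking thresholds:
  Hana: 2 of 5 neighbours ≥ 1, votes yes.
  Jo: 1 of 5 neighbours < 4, holds.
  Kai: 1 of 6 neighbours ≥ 1, votes yes.
  Omar: 2 of 4 neighbours < 3, holds.
Round 3 — checking thresholds:
  Dee: 2 of 3 neighbours < 3, holds.
  Fay: 1 of 3 neighbours < 3, holds.
  Gus: 1 of 2 neighbours < 2, holds.
  Jo: 2 of 5 neighbours < 4, holds.
  Omar: 3 of 4 neighbours ≥ 3, votes yes.
Round 4 — no new yes votes; cascade stops.

5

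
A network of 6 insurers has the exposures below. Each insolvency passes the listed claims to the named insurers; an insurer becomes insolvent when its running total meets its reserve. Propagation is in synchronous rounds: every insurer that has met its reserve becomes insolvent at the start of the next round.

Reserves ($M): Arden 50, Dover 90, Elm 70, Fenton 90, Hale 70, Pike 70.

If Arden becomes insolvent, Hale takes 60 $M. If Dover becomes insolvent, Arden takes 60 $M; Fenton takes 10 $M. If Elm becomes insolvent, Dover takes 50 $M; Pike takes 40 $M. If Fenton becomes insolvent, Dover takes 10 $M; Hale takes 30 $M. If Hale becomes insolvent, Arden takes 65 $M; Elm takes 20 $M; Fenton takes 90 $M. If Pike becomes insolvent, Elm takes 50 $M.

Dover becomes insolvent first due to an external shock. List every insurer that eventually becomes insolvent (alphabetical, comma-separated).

Round 1 — Dover becomes insolvent (initial).
  Arden: +60 → 60 ≥ 50
  Fenton: +10 → 10 < 90
Round 2 — Arden becomes insolvent.
  Hale: +60 → 60 < 70
No further insolvencies.

Arden, Dover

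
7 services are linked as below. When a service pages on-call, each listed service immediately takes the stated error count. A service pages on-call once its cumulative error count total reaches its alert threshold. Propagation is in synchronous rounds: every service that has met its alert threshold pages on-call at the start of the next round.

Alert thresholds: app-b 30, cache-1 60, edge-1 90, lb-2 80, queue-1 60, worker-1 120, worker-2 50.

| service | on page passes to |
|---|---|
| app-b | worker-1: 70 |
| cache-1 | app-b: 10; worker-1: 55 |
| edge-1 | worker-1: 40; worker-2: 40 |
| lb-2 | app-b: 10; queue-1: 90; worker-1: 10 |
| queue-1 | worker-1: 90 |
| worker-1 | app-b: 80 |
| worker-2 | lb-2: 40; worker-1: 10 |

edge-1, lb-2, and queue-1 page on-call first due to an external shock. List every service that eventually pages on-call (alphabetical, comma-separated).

app-b, edge-1, lb-2, queue-1, worker-1

Round 1 — edge-1, lb-2, queue-1 page on-call (initial).
  app-b: +10 → 10 < 30
  worker-1: +40+10+90 → 140 ≥ 120
  worker-2: +40 → 40 < 50
Round 2 — worker-1 pages on-call.
  app-b: +80 → 90 ≥ 30
Round 3 — app-b pages on-call.
No further pages.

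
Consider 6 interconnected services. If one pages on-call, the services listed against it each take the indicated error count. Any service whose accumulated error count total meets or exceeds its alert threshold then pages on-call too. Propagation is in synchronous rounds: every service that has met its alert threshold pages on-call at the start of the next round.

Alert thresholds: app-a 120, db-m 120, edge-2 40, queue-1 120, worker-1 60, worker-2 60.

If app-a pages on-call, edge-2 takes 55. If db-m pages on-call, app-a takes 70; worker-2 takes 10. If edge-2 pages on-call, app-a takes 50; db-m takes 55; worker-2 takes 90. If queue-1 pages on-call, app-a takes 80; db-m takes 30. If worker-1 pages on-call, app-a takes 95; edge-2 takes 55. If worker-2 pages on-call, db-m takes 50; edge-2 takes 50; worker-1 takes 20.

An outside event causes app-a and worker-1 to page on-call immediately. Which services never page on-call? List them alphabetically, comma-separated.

db-m, queue-1

Round 1 — app-a, worker-1 page on-call (initial).
  edge-2: +55+55 → 110 ≥ 40
Round 2 — edge-2 pages on-call.
  db-m: +55 → 55 < 120
  worker-2: +90 → 90 ≥ 60
Round 3 — worker-2 pages on-call.
  db-m: +50 → 105 < 120
No further pages.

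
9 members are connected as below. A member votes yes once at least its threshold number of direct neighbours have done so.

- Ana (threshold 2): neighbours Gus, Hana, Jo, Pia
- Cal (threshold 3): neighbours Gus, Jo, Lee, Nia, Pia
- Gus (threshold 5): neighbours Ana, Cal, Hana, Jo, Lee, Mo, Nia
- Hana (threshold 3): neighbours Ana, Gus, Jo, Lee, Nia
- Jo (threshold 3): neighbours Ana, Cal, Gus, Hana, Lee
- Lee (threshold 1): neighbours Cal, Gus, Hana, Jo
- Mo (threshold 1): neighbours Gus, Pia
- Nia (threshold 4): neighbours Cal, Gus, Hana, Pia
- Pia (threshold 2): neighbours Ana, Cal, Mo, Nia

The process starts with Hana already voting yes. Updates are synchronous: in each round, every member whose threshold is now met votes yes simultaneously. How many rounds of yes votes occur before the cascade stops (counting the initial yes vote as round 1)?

2

Round 1 — Hana votes yes (initial).
Round 2 — checking thresholds:
  Ana: 1 of 4 neighbours < 2, not yet.
  Gus: 1 of 7 neighbours < 5, not yet.
  Jo: 1 of 5 neighbours < 3, not yet.
  Lee: 1 of 4 neighbours ≥ 1, votes yes.
  Nia: 1 of 4 neighbours < 4, not yet.
Round 3 — no new yes votes; cascade stops.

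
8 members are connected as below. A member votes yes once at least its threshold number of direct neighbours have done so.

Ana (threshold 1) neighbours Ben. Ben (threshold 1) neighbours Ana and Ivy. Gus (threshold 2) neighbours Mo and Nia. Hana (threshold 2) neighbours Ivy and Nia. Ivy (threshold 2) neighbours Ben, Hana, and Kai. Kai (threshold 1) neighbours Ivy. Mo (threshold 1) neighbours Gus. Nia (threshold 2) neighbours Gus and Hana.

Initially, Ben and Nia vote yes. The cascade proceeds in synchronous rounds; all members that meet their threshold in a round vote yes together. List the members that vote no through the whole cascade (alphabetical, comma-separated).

Gus, Hana, Ivy, Kai, Mo

Round 1 — Ben, Nia vote yes (initial).
Round 2 — checking thresholds:
  Ana: 1 of 1 neighbours ≥ 1, votes yes.
  Gus: 1 of 2 neighbours < 2, holds.
  Hana: 1 of 2 neighbours < 2, holds.
  Ivy: 1 of 3 neighbours < 2, holds.
Round 3 — no new yes votes; cascade stops.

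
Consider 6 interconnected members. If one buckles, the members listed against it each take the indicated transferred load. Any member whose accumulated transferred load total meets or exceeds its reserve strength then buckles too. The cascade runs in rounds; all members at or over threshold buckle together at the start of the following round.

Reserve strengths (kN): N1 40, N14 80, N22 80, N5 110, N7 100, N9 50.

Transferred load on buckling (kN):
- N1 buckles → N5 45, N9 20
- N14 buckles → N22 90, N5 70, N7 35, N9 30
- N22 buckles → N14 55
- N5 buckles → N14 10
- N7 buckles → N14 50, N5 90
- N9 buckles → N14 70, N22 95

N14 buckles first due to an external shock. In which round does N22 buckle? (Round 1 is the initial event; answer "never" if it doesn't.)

2

Round 1 — N14 buckles (initial).
  N22: +90 → 90 ≥ 80
  N5: +70 → 70 < 110
  N7: +35 → 35 < 100
  N9: +30 → 30 < 50
Round 2 — N22 buckles.
No further bucklings.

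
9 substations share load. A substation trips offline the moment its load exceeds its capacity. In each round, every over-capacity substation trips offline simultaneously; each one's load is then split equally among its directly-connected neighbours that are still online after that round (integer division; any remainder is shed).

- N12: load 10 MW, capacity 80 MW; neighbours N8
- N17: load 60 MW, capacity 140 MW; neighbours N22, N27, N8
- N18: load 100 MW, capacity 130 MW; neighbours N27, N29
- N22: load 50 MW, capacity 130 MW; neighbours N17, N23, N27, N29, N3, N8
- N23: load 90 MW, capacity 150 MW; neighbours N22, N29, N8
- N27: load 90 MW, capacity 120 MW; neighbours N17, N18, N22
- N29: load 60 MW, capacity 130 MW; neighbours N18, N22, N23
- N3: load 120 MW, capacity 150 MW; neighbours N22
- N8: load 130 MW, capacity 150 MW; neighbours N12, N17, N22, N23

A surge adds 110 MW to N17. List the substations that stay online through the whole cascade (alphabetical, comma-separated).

N12

Round 1 — N17 at 170 > 140. N17 trips offline.
  N17 sheds 170 MW to N22, N27, N8: 56 each (2 lost).
    N22: 50+56 = 106 ≤ 130
    N27: 90+56 = 146 > 120
    N8: 130+56 = 186 > 150
Round 2 — N27, N8 trip offline.
  N27 sheds 146 MW to N18, N22: 73 each.
    N18: 100+73 = 173 > 130
    N22: 106+73 = 179 > 130
  N8 sheds 186 MW to N12, N22, N23: 62 each.
    N12: 10+62 = 72 ≤ 80
    N22: 179+62 = 241 > 130
    N23: 90+62 = 152 > 150
Round 3 — N18, N22, N23 trip offline.
  N18 sheds 173 MW to N29: 173 each.
    N29: 60+173 = 233 > 130
  N22 sheds 241 MW to N29, N3: 120 each (1 lost).
    N29: 233+120 = 353 > 130
    N3: 120+120 = 240 > 150
  N23 sheds 152 MW to N29: 152 each.
    N29: 353+152 = 505 > 130
Round 4 — N29, N3 trip offline.
  N29 sheds 505 MW: no online neighbours, lost.
  N3 sheds 240 MW: no online neighbours, lost.
No further trips.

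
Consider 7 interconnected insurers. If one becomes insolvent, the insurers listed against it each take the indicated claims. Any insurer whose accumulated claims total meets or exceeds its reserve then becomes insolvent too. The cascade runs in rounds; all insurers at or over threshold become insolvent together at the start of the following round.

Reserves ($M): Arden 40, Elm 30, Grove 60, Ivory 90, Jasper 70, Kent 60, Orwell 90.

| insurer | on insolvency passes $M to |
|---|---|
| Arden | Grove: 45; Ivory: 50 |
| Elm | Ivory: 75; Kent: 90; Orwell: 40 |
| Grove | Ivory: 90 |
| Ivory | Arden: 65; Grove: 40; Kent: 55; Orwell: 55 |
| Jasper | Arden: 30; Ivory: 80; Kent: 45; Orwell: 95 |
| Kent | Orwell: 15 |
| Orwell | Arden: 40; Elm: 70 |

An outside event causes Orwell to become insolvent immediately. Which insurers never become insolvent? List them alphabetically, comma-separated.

Round 1 — Orwell becomes insolvent (initial).
  Arden: +40 → 40 ≥ 40
  Elm: +70 → 70 ≥ 30
Round 2 — Arden, Elm become insolvent.
  Grove: +45 → 45 < 60
  Ivory: +50+75 → 125 ≥ 90
  Kent: +90 → 90 ≥ 60
Round 3 — Ivory, Kent become insolvent.
  Grove: +40 → 85 ≥ 60
Round 4 — Grove becomes insolvent.
No further insolvencies.

Jasper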